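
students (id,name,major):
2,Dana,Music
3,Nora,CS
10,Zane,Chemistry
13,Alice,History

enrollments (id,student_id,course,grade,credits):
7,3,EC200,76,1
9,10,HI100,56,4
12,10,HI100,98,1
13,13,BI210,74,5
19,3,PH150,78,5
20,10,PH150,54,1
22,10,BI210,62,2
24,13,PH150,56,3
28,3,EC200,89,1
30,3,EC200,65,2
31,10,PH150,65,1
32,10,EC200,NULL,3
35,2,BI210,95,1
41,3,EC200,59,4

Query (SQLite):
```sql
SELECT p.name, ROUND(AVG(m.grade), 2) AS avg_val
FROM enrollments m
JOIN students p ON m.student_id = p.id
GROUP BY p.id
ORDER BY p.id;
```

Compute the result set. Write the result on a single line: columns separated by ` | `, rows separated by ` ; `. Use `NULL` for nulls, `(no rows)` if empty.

Join each enrollments row to its students via student_id.
Group joined rows by students.id; compute ROUND(AVG(m.grade), 2) per group.
  2: ids {35} → ROUND(AVG(m.grade), 2)=95
  3: ids {7, 19, 28, 30, 41} → ROUND(AVG(m.grade), 2)=73.4
  10: ids {9, 12, 20, 22, 31, 32} → ROUND(AVG(m.grade), 2)=67
  13: ids {13, 24} → ROUND(AVG(m.grade), 2)=65

Dana | 95 ; Nora | 73.4 ; Zane | 67 ; Alice | 65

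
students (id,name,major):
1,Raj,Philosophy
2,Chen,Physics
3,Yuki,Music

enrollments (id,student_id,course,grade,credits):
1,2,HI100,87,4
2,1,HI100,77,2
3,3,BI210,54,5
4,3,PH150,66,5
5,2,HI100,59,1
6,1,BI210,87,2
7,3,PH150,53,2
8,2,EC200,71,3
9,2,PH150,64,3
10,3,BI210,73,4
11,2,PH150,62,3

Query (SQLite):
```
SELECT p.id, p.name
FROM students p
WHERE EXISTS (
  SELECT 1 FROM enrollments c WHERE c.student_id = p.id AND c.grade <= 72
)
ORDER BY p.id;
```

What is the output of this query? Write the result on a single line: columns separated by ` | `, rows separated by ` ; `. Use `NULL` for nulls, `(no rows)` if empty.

For each students row, check whether any enrollments with matching student_id has grade <= 72.
Keep rows where that is true.

2 | Chen ; 3 | Yuki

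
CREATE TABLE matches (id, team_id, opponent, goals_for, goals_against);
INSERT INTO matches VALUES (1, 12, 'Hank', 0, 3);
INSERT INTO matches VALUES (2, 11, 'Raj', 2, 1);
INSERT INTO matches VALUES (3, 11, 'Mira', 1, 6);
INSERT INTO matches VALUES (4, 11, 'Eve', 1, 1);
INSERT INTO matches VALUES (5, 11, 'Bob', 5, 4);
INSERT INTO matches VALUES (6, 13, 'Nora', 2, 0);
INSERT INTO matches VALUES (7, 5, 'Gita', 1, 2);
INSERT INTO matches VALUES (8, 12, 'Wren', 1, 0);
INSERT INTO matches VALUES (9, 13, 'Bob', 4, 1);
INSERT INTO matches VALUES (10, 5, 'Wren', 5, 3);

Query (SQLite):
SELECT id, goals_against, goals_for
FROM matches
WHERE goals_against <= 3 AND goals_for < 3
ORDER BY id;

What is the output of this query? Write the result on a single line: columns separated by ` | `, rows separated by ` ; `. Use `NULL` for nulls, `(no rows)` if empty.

goals_against <= 3: ids {1, 2, 4, 6, 7, 8, 9, 10}
goals_for < 3: ids {1, 2, 3, 4, 6, 7, 8}
Combine with AND.

1 | 3 | 0 ; 2 | 1 | 2 ; 4 | 1 | 1 ; 6 | 0 | 2 ; 7 | 2 | 1 ; 8 | 0 | 1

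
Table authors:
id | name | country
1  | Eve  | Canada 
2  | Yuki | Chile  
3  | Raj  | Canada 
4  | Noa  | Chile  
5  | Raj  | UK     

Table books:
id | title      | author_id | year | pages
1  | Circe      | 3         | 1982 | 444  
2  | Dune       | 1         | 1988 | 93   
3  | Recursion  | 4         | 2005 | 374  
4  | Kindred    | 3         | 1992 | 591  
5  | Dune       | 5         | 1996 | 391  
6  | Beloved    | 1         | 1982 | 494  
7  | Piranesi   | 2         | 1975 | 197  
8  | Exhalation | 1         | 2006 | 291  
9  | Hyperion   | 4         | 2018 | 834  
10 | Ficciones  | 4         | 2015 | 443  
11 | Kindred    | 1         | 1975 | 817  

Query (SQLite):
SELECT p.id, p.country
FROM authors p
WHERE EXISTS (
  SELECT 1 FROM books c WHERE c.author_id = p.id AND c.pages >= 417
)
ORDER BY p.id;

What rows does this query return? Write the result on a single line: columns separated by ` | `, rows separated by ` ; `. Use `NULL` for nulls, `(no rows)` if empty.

1 | Canada ; 3 | Canada ; 4 | Chile

For each authors row, check whether any books with matching author_id has pages >= 417.
Keep rows where that is true.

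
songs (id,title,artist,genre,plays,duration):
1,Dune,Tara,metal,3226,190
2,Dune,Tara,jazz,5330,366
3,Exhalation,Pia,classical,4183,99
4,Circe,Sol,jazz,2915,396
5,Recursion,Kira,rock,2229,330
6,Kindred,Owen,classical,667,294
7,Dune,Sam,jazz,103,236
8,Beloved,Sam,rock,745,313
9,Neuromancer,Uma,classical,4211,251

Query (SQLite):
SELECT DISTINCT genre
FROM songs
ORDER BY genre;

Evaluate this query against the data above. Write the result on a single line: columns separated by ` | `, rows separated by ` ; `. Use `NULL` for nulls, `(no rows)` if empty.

Collect distinct genre values from songs.

classical ; jazz ; metal ; rock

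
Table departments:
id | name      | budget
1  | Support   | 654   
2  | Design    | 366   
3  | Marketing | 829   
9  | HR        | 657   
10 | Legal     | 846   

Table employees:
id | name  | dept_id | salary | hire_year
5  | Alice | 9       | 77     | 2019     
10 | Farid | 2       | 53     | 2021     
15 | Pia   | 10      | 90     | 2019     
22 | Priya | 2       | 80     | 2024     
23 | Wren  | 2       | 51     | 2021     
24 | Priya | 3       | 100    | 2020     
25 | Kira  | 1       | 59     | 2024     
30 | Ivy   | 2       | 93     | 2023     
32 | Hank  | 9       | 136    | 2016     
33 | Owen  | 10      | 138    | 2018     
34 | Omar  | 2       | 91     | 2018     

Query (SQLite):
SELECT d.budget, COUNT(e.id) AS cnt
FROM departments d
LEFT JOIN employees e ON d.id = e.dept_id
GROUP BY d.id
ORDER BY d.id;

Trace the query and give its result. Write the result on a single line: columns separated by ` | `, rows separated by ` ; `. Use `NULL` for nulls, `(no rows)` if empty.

LEFT JOIN keeps every departments row; unmatched ones get NULL for employees columns.
Group by departments.id and compute COUNT(e.id). COUNT(col) of an all-NULL group is 0.
  1: ids {25} → COUNT(e.id)=1
  2: ids {10, 22, 23, 30, 34} → COUNT(e.id)=5
  3: ids {24} → COUNT(e.id)=1
  9: ids {5, 32} → COUNT(e.id)=2
  10: ids {15, 33} → COUNT(e.id)=2

654 | 1 ; 366 | 5 ; 829 | 1 ; 657 | 2 ; 846 | 2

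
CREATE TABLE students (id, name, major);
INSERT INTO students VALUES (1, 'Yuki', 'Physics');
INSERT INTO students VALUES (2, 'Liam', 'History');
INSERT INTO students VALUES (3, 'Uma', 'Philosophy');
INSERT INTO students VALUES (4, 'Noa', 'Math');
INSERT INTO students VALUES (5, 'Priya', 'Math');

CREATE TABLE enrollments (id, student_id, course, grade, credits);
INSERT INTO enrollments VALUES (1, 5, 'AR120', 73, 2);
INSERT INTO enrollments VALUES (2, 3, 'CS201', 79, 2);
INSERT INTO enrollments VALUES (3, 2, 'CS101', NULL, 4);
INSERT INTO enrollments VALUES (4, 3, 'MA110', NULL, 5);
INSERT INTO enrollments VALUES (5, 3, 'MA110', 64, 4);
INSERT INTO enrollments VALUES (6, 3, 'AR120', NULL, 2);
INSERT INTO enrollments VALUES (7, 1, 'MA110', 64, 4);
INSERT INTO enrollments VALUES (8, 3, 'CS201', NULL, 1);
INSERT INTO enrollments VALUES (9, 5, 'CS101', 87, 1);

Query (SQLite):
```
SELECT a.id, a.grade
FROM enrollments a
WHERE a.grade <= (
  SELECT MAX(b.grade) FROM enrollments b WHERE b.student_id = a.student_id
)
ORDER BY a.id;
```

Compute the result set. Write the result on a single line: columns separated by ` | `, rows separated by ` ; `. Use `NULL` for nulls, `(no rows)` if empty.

For each enrollments row a, compute MAX(grade) over rows sharing a.student_id.
Keep row a if a.grade <= that per-group MAX.
  student_id=1: MAX(grade) = 64
  student_id=2: MAX(grade) = NULL
  student_id=3: MAX(grade) = 79
  student_id=5: MAX(grade) = 87

1 | 73 ; 2 | 79 ; 5 | 64 ; 7 | 64 ; 9 | 87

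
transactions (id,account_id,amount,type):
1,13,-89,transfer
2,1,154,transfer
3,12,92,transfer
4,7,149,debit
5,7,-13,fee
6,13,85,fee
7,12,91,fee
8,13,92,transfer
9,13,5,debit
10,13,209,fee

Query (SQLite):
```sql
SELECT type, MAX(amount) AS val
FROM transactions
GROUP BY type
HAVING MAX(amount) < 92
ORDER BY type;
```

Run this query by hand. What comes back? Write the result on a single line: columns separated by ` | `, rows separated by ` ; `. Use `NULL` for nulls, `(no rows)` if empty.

Partition transactions by type; compute MAX(amount) within each group.
HAVING: keep groups where MAX(amount) < 92.
  debit: ids {4, 9} → MAX(amount)=149
  fee: ids {5, 6, 7, 10} → MAX(amount)=209
  transfer: ids {1, 2, 3, 8} → MAX(amount)=154

(no rows)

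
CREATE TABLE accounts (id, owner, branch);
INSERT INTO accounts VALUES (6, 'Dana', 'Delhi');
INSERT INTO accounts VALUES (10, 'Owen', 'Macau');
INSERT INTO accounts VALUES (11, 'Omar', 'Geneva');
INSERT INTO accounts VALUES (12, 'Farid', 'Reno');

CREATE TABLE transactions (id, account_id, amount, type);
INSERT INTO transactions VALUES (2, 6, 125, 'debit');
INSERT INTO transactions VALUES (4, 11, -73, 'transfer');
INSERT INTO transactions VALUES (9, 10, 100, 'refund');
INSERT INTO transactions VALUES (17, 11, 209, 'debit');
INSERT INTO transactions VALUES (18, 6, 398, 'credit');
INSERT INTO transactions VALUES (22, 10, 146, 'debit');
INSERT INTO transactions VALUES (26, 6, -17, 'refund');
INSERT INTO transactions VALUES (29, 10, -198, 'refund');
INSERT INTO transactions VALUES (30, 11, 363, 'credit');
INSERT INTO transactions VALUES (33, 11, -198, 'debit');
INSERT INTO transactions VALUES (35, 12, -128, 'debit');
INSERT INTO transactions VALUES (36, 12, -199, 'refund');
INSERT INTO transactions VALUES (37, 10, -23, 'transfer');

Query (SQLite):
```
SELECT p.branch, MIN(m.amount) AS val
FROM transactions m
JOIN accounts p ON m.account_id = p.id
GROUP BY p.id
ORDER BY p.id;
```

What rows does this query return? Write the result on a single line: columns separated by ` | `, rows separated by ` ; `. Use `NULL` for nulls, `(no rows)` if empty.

Delhi | -17 ; Macau | -198 ; Geneva | -198 ; Reno | -199

Join each transactions row to its accounts via account_id.
Group joined rows by accounts.id; compute MIN(m.amount) per group.
  6: ids {2, 18, 26} → MIN(m.amount)=-17
  10: ids {9, 22, 29, 37} → MIN(m.amount)=-198
  11: ids {4, 17, 30, 33} → MIN(m.amount)=-198
  12: ids {35, 36} → MIN(m.amount)=-199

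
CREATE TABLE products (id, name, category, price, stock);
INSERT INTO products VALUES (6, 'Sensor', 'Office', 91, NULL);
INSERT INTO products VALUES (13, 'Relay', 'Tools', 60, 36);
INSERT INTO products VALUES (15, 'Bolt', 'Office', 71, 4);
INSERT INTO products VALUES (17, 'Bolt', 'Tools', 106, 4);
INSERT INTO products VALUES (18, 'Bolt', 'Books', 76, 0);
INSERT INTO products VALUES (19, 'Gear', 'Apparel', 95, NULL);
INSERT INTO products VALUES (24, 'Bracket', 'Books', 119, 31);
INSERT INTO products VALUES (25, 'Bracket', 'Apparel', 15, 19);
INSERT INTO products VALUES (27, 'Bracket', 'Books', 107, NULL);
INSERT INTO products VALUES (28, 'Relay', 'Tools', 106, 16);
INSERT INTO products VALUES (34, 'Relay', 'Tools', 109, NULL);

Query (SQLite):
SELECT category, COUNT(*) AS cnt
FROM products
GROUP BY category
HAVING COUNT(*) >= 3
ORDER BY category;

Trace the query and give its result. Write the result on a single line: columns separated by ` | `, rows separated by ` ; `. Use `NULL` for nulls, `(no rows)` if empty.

Books | 3 ; Tools | 4

Partition products by category; compute COUNT(*) within each group.
HAVING: keep groups with count ≥ 3.
  Apparel: ids {19, 25} → COUNT(*)=2
  Books: ids {18, 24, 27} → COUNT(*)=3
  Office: ids {6, 15} → COUNT(*)=2
  Tools: ids {13, 17, 28, 34} → COUNT(*)=4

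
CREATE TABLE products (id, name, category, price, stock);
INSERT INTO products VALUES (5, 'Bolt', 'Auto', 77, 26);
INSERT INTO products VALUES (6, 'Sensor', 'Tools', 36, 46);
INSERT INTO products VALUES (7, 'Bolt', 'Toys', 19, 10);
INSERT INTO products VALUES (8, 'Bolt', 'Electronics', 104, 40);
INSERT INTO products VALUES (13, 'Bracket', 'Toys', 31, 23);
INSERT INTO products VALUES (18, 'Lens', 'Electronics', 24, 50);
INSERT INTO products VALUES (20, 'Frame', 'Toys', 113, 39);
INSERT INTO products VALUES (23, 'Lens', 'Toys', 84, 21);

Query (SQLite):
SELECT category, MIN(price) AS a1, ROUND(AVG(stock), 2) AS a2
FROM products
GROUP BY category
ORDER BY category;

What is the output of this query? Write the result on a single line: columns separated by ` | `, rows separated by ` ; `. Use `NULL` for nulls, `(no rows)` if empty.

Group products by category.
Per group compute: MIN(price), ROUND(AVG(stock), 2).
  Auto: ids {5} → MIN(price)=77, ROUND(AVG(stock), 2)=26
  Electronics: ids {8, 18} → MIN(price)=24, ROUND(AVG(stock), 2)=45
  Tools: ids {6} → MIN(price)=36, ROUND(AVG(stock), 2)=46
  Toys: ids {7, 13, 20, 23} → MIN(price)=19, ROUND(AVG(stock), 2)=23.25

Auto | 77 | 26 ; Electronics | 24 | 45 ; Tools | 36 | 46 ; Toys | 19 | 23.25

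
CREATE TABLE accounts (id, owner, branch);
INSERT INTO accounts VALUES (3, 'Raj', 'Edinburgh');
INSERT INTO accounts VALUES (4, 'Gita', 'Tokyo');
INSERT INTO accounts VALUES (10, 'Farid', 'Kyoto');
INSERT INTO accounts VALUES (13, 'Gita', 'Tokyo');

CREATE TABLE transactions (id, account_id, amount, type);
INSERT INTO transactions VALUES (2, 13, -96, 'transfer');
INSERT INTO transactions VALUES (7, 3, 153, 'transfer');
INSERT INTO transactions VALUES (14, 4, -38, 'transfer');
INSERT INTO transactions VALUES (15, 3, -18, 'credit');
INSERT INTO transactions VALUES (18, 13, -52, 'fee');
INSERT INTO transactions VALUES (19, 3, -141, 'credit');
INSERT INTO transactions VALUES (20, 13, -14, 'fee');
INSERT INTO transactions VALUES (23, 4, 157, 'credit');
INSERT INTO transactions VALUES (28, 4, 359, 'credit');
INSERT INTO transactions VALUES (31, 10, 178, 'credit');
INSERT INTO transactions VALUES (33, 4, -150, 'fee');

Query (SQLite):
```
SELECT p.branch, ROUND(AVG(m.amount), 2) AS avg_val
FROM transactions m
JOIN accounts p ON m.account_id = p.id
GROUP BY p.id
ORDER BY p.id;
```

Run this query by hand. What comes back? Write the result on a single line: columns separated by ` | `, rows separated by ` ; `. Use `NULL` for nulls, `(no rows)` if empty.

Edinburgh | -2 ; Tokyo | 82 ; Kyoto | 178 ; Tokyo | -54

Join each transactions row to its accounts via account_id.
Group joined rows by accounts.id; compute ROUND(AVG(m.amount), 2) per group.
  3: ids {7, 15, 19} → ROUND(AVG(m.amount), 2)=-2
  4: ids {14, 23, 28, 33} → ROUND(AVG(m.amount), 2)=82
  10: ids {31} → ROUND(AVG(m.amount), 2)=178
  13: ids {2, 18, 20} → ROUND(AVG(m.amount), 2)=-54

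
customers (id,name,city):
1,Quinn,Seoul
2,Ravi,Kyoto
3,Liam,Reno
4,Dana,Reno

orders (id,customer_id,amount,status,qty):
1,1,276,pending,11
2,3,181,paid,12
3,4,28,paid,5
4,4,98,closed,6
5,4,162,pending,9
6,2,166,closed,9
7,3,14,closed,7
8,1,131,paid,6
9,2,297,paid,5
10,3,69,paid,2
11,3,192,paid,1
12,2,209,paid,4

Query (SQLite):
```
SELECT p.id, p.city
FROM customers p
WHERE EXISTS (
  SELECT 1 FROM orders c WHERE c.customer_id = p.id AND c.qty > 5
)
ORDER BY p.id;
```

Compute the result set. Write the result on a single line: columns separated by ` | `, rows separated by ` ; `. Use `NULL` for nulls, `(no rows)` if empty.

For each customers row, check whether any orders with matching customer_id has qty > 5.
Keep rows where that is true.

1 | Seoul ; 2 | Kyoto ; 3 | Reno ; 4 | Reno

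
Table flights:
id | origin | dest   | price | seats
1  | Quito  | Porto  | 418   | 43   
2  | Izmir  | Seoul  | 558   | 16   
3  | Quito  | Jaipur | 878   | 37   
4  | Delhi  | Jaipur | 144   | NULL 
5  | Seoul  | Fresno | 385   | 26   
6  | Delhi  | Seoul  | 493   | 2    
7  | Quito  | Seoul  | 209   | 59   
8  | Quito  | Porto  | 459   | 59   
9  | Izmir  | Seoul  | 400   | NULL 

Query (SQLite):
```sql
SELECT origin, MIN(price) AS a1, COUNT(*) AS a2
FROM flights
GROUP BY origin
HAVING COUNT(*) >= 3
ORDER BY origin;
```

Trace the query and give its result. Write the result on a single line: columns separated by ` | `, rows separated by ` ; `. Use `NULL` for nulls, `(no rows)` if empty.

Group flights by origin.
Per group compute: MIN(price), COUNT(*).
HAVING: drop groups with fewer than 3 rows.
  Delhi: ids {4, 6} → MIN(price)=144, COUNT(*)=2
  Izmir: ids {2, 9} → MIN(price)=400, COUNT(*)=2
  Quito: ids {1, 3, 7, 8} → MIN(price)=209, COUNT(*)=4
  Seoul: ids {5} → MIN(price)=385, COUNT(*)=1

Quito | 209 | 4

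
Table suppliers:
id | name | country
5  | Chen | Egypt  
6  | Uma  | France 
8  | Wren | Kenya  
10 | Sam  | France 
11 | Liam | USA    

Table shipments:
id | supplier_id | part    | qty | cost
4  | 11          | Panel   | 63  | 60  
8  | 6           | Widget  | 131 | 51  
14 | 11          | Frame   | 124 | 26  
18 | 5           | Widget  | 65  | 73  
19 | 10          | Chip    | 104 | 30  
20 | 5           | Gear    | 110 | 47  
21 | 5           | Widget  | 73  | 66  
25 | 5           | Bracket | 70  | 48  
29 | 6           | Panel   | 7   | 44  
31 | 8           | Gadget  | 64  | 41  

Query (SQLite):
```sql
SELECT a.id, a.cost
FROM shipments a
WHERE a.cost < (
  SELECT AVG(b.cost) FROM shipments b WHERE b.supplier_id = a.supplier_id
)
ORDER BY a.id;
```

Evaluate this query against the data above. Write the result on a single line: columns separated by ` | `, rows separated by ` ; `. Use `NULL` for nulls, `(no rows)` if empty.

For each shipments row a, compute AVG(cost) over rows sharing a.supplier_id.
Keep row a if a.cost < that per-group AVG.
  supplier_id=5: AVG(cost) = 58.5
  supplier_id=6: AVG(cost) = 47.5
  supplier_id=8: AVG(cost) = 41.0
  supplier_id=10: AVG(cost) = 30.0
  supplier_id=11: AVG(cost) = 43.0

14 | 26 ; 20 | 47 ; 25 | 48 ; 29 | 44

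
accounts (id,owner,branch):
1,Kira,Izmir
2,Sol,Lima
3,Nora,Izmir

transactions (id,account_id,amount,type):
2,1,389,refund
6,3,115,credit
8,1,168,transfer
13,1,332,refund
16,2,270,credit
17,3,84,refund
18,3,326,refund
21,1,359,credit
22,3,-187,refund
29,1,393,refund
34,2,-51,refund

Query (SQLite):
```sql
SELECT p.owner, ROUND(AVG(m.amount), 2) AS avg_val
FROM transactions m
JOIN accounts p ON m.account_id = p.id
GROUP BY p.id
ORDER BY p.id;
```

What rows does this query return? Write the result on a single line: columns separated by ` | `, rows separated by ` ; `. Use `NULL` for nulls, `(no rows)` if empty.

Join each transactions row to its accounts via account_id.
Group joined rows by accounts.id; compute ROUND(AVG(m.amount), 2) per group.
  1: ids {2, 8, 13, 21, 29} → ROUND(AVG(m.amount), 2)=328.2
  2: ids {16, 34} → ROUND(AVG(m.amount), 2)=109.5
  3: ids {6, 17, 18, 22} → ROUND(AVG(m.amount), 2)=84.5

Kira | 328.2 ; Sol | 109.5 ; Nora | 84.5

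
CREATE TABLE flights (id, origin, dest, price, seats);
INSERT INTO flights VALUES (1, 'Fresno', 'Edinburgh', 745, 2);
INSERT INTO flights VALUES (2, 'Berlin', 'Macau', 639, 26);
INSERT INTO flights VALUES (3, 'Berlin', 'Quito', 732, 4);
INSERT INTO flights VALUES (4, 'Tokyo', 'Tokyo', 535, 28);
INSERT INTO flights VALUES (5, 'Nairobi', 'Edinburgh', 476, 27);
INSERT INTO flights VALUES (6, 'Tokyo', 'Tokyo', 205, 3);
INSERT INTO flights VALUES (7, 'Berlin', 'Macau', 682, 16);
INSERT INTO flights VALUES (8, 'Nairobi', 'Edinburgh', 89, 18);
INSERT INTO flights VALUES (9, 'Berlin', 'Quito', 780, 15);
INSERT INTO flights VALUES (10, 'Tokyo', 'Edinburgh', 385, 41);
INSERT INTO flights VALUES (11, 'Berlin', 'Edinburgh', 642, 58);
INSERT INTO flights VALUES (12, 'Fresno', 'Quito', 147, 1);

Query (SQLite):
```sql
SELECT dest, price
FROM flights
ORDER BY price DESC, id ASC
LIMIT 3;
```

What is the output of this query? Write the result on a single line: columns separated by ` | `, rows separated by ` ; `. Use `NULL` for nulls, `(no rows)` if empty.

Sort by price desc, tiebreak id asc: (780, id=9), (745, id=1), (732, id=3), (682, id=7), (642, id=11), (639, id=2) …. Take first 3.

Quito | 780 ; Edinburgh | 745 ; Quito | 732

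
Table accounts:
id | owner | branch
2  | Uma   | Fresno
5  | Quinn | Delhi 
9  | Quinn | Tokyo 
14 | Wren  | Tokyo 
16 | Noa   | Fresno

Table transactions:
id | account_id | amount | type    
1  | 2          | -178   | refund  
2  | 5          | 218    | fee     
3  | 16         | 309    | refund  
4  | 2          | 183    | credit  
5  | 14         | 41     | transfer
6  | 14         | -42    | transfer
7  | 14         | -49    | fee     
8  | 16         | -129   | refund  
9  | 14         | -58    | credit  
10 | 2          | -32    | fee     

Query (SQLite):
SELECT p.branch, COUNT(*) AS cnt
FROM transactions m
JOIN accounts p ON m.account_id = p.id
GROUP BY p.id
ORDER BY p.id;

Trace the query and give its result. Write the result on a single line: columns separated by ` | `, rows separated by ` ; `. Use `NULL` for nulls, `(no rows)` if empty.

Fresno | 3 ; Delhi | 1 ; Tokyo | 4 ; Fresno | 2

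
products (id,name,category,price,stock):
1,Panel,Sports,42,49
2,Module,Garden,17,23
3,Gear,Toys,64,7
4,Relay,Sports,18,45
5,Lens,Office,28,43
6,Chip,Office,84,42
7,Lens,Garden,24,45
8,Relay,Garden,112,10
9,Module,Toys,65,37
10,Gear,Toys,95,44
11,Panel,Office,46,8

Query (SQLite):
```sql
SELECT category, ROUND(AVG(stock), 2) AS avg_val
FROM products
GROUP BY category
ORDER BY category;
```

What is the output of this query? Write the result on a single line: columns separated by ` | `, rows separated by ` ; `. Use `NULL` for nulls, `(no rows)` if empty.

Garden | 26 ; Office | 31 ; Sports | 47 ; Toys | 29.33

Partition products by category; compute ROUND(AVG(stock), 2) within each group.
  Garden: ids {2, 7, 8} → ROUND(AVG(stock), 2)=26
  Office: ids {5, 6, 11} → ROUND(AVG(stock), 2)=31
  Sports: ids {1, 4} → ROUND(AVG(stock), 2)=47
  Toys: ids {3, 9, 10} → ROUND(AVG(stock), 2)=29.33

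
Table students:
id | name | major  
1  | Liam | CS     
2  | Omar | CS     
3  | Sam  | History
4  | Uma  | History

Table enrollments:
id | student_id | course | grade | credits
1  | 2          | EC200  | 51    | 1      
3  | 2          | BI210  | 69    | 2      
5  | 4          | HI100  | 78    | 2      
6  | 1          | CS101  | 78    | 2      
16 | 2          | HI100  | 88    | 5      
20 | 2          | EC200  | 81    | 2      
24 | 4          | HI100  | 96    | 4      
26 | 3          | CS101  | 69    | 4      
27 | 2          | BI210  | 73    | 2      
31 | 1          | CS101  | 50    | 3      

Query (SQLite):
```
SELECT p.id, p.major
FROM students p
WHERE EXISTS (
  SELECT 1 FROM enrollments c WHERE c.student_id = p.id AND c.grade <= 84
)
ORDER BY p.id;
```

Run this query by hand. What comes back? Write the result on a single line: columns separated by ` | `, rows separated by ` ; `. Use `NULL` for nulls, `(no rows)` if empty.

1 | CS ; 2 | CS ; 3 | History ; 4 | History

For each students row, check whether any enrollments with matching student_id has grade <= 84.
Keep rows where that is true.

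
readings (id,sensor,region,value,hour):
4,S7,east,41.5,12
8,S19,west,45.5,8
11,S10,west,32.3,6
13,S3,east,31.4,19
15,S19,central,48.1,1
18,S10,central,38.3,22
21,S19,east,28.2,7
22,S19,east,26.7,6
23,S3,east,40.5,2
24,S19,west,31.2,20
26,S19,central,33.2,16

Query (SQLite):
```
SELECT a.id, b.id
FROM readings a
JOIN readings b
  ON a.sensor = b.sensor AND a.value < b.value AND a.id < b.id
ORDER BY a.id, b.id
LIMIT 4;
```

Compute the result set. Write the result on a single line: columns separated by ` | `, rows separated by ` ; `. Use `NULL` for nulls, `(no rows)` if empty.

Pairs (a,b) with same sensor, a.value < b.value, a.id < b.id.
sensor groups: S10:{11,18} S19:{8,15,21,22,24,26} S3:{13,23} S7:{4}
Ordered by (a.id, b.id); first 4.

8 | 15 ; 11 | 18 ; 13 | 23 ; 21 | 24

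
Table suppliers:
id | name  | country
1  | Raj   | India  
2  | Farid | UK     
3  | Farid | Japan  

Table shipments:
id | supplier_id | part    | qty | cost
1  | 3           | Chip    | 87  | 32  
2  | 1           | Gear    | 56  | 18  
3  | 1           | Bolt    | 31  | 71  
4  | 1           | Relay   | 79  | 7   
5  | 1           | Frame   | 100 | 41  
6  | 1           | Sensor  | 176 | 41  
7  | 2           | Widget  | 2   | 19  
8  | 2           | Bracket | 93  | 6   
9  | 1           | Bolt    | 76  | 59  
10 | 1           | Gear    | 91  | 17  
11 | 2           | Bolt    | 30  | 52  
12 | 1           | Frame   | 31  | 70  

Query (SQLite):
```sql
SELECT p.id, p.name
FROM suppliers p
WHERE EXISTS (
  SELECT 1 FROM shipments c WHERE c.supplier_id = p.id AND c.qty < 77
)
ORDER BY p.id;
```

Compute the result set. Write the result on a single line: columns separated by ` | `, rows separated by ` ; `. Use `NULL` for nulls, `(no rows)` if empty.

For each suppliers row, check whether any shipments with matching supplier_id has qty < 77.
Keep rows where that is true.

1 | Raj ; 2 | Farid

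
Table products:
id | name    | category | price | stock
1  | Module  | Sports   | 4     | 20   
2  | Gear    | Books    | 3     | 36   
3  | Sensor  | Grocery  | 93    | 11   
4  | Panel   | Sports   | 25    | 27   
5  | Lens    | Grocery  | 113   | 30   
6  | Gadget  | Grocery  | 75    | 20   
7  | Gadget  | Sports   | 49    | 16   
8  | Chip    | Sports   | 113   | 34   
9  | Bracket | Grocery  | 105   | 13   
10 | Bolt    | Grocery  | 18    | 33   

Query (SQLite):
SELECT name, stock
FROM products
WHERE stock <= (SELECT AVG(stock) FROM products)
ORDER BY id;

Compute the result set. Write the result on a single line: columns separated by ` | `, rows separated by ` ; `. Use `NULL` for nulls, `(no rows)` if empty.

Module | 20 ; Sensor | 11 ; Gadget | 20 ; Gadget | 16 ; Bracket | 13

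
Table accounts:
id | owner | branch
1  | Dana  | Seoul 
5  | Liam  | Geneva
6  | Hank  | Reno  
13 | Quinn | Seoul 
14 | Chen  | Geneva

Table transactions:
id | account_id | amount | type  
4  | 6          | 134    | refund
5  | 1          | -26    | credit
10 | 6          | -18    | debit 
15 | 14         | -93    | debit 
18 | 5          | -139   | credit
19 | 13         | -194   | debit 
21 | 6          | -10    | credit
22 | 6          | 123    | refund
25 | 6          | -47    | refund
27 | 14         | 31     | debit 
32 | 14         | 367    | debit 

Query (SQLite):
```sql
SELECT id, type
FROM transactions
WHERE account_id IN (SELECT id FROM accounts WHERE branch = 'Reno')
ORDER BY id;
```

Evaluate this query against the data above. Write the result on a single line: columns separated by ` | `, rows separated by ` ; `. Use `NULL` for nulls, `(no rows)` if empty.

4 | refund ; 10 | debit ; 21 | credit ; 22 | refund ; 25 | refund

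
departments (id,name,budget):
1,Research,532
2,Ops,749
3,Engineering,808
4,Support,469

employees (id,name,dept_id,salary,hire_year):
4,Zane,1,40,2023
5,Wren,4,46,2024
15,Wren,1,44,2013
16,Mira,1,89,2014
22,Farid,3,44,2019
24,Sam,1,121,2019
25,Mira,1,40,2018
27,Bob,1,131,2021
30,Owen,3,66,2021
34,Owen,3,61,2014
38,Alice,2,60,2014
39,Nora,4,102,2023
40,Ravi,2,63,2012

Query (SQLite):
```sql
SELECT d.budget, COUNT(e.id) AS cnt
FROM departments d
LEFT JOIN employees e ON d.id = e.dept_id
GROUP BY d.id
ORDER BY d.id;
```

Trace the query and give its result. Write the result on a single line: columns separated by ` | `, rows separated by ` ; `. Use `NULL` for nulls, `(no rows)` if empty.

532 | 6 ; 749 | 2 ; 808 | 3 ; 469 | 2

LEFT JOIN keeps every departments row; unmatched ones get NULL for employees columns.
Group by departments.id and compute COUNT(e.id). COUNT(col) of an all-NULL group is 0.
  1: ids {4, 15, 16, 24, 25, 27} → COUNT(e.id)=6
  2: ids {38, 40} → COUNT(e.id)=2
  3: ids {22, 30, 34} → COUNT(e.id)=3
  4: ids {5, 39} → COUNT(e.id)=2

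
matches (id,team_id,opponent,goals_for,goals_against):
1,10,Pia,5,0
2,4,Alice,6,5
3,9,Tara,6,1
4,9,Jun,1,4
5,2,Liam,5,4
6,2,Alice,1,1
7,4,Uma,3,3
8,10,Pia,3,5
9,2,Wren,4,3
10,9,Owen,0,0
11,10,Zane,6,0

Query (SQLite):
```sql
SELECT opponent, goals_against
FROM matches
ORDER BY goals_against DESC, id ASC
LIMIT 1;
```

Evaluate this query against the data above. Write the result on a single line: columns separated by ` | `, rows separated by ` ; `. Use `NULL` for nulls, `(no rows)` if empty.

Sort by goals_against desc, tiebreak id asc: (5, id=2), (5, id=8), (4, id=4), (4, id=5) …. Take first 1.

Alice | 5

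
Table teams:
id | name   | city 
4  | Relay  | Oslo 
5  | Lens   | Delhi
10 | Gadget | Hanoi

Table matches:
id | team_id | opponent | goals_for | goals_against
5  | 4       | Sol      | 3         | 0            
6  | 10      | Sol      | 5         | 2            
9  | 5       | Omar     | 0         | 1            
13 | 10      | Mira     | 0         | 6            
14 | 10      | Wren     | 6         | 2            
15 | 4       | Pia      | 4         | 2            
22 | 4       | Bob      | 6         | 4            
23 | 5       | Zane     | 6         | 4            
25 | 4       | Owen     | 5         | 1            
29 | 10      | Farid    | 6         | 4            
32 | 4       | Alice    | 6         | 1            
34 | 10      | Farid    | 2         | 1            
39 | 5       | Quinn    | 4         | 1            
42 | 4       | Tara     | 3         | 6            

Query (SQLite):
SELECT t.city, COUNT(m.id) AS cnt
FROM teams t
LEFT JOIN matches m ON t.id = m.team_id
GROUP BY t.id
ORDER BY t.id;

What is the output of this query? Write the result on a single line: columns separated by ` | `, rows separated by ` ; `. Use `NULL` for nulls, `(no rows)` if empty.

LEFT JOIN keeps every teams row; unmatched ones get NULL for matches columns.
Group by teams.id and compute COUNT(m.id). COUNT(col) of an all-NULL group is 0.
  4: ids {5, 15, 22, 25, 32, 42} → COUNT(m.id)=6
  5: ids {9, 23, 39} → COUNT(m.id)=3
  10: ids {6, 13, 14, 29, 34} → COUNT(m.id)=5

Oslo | 6 ; Delhi | 3 ; Hanoi | 5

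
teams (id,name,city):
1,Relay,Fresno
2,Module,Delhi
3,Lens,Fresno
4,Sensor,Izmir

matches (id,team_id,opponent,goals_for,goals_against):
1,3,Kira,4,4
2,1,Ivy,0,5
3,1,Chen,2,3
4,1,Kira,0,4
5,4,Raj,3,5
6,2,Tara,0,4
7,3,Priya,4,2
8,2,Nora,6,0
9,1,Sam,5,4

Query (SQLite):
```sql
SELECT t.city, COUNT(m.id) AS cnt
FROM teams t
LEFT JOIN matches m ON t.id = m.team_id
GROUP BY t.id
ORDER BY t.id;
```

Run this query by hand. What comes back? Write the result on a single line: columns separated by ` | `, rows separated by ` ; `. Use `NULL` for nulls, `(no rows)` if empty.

Fresno | 4 ; Delhi | 2 ; Fresno | 2 ; Izmir | 1

LEFT JOIN keeps every teams row; unmatched ones get NULL for matches columns.
Group by teams.id and compute COUNT(m.id). COUNT(col) of an all-NULL group is 0.
  1: ids {2, 3, 4, 9} → COUNT(m.id)=4
  2: ids {6, 8} → COUNT(m.id)=2
  3: ids {1, 7} → COUNT(m.id)=2
  4: ids {5} → COUNT(m.id)=1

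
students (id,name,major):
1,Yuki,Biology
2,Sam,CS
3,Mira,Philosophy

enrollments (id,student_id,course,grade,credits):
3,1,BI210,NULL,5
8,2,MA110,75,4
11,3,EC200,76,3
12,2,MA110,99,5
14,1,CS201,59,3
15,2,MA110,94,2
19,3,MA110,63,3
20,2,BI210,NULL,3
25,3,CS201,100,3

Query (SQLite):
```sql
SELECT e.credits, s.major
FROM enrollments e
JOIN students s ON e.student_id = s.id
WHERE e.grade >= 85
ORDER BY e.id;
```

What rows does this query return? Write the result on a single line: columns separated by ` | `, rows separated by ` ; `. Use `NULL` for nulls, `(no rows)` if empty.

5 | CS ; 2 | CS ; 3 | Philosophy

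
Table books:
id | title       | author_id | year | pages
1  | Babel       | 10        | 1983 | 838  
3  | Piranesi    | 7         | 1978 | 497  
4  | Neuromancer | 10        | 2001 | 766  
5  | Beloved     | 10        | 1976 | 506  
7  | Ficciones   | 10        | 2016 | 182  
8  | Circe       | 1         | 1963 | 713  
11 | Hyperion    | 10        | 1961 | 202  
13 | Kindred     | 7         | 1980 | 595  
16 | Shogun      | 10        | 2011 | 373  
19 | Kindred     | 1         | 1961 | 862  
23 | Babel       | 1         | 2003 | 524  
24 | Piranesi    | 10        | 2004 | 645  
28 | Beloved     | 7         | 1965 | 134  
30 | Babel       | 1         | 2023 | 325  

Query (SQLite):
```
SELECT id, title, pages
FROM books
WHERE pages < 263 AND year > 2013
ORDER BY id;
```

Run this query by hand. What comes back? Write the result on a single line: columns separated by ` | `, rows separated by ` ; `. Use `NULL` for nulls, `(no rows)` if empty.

pages < 263: ids {7, 11, 28}
year > 2013: ids {7, 30}
Combine with AND.

7 | Ficciones | 182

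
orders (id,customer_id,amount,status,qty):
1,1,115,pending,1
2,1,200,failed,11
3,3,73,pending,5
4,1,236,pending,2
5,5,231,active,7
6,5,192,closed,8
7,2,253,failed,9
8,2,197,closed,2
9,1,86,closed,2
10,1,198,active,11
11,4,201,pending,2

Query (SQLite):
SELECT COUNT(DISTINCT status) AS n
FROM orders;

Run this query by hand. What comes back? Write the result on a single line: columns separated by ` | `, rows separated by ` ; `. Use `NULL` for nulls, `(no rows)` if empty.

4

Count distinct non-NULL status values.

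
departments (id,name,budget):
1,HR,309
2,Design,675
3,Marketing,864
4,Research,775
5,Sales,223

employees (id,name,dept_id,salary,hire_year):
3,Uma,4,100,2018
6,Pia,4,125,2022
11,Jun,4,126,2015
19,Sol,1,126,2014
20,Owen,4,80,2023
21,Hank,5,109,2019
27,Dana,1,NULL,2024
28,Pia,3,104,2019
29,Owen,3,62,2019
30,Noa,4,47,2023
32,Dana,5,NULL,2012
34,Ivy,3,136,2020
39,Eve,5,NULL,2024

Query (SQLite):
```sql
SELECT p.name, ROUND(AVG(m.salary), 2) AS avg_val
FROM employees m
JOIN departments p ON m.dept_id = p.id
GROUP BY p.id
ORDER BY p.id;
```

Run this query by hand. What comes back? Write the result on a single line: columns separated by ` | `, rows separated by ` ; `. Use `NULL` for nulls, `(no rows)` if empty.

HR | 126 ; Marketing | 100.67 ; Research | 95.6 ; Sales | 109

Join each employees row to its departments via dept_id.
Group joined rows by departments.id; compute ROUND(AVG(m.salary), 2) per group.
  1: ids {19, 27} → ROUND(AVG(m.salary), 2)=126
  3: ids {28, 29, 34} → ROUND(AVG(m.salary), 2)=100.67
  4: ids {3, 6, 11, 20, 30} → ROUND(AVG(m.salary), 2)=95.6
  5: ids {21, 32, 39} → ROUND(AVG(m.salary), 2)=109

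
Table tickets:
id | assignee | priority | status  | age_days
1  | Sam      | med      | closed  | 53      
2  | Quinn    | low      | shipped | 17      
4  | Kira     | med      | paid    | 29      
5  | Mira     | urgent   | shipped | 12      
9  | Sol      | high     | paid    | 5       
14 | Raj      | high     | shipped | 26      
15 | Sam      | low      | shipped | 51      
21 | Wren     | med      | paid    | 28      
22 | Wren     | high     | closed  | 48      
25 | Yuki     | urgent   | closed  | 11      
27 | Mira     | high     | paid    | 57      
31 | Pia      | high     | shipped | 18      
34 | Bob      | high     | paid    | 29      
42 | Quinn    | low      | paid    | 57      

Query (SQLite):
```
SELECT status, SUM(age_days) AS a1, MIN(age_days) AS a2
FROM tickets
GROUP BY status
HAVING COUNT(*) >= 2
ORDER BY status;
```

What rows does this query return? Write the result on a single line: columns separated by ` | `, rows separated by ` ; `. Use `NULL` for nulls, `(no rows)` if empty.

Group tickets by status.
Per group compute: SUM(age_days), MIN(age_days).
HAVING: drop groups with fewer than 2 rows.
  closed: ids {1, 22, 25} → SUM(age_days)=112, MIN(age_days)=11
  paid: ids {4, 9, 21, 27, 34, 42} → SUM(age_days)=205, MIN(age_days)=5
  shipped: ids {2, 5, 14, 15, 31} → SUM(age_days)=124, MIN(age_days)=12

closed | 112 | 11 ; paid | 205 | 5 ; shipped | 124 | 12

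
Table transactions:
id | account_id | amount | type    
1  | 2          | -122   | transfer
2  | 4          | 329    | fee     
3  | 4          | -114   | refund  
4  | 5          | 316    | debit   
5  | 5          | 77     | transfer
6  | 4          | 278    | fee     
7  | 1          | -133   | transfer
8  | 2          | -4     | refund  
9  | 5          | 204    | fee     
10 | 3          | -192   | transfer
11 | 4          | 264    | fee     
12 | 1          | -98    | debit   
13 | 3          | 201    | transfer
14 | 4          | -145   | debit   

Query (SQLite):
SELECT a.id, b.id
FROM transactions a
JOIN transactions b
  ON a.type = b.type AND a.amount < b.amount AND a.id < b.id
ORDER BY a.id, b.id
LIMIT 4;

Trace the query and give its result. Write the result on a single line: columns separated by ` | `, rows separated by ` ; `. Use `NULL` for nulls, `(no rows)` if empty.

1 | 5 ; 1 | 13 ; 3 | 8 ; 5 | 13

Pairs (a,b) with same type, a.amount < b.amount, a.id < b.id.
type groups: debit:{4,12,14} fee:{2,6,9,11} refund:{3,8} transfer:{1,5,7,10,13}
Ordered by (a.id, b.id); first 4.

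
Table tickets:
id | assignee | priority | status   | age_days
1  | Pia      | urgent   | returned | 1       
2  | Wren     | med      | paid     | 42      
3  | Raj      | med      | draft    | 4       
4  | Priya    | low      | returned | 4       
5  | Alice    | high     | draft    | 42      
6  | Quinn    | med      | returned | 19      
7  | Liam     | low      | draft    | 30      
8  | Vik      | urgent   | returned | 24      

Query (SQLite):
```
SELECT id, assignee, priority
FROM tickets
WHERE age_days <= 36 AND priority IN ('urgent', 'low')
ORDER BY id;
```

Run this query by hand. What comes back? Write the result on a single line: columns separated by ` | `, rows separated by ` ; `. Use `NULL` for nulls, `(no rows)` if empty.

age_days <= 36: ids {1, 3, 4, 6, 7, 8}
priority IN ('urgent', 'low'): ids {1, 4, 7, 8}
Combine with AND.

1 | Pia | urgent ; 4 | Priya | low ; 7 | Liam | low ; 8 | Vik | urgent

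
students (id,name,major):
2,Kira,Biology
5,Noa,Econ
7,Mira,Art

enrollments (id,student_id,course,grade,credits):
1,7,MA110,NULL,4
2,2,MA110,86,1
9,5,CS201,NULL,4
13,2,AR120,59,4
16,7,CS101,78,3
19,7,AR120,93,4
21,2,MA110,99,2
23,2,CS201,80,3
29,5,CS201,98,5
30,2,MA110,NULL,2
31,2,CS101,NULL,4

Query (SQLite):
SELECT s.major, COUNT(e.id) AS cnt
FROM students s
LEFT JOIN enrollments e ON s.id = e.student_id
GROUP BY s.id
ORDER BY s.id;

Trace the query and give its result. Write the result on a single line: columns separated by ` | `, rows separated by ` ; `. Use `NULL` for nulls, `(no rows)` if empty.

Biology | 6 ; Econ | 2 ; Art | 3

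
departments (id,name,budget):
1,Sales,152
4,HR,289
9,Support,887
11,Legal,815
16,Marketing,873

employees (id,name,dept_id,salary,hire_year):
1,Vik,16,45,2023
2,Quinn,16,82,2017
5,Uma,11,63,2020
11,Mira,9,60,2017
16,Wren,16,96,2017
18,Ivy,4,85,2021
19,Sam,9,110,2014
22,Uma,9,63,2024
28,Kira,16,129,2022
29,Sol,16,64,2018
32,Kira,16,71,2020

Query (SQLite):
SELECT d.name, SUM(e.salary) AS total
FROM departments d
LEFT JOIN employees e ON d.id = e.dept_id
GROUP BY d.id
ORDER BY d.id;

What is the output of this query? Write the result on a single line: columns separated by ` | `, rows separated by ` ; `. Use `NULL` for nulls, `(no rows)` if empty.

LEFT JOIN keeps every departments row; unmatched ones get NULL for employees columns.
Group by departments.id and compute SUM(e.salary). SUM over an all-NULL group is NULL.
  1: ids {—} → SUM(e.salary)=NULL
  4: ids {18} → SUM(e.salary)=85
  9: ids {11, 19, 22} → SUM(e.salary)=233
  11: ids {5} → SUM(e.salary)=63
  16: ids {1, 2, 16, 28, 29, 32} → SUM(e.salary)=487

Sales | NULL ; HR | 85 ; Support | 233 ; Legal | 63 ; Marketing | 487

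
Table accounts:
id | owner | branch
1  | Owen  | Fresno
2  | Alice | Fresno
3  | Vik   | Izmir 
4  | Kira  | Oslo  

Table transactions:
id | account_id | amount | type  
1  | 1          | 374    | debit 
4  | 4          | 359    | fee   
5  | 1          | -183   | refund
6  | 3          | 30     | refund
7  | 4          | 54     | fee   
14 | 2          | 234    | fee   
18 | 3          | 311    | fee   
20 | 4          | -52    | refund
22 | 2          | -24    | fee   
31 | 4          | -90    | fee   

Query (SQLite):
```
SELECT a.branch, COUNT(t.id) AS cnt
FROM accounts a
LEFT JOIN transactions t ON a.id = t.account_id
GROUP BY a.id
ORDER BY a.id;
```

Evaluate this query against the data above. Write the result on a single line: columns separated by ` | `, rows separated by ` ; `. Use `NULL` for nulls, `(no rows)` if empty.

Fresno | 2 ; Fresno | 2 ; Izmir | 2 ; Oslo | 4

LEFT JOIN keeps every accounts row; unmatched ones get NULL for transactions columns.
Group by accounts.id and compute COUNT(t.id). COUNT(col) of an all-NULL group is 0.
  1: ids {1, 5} → COUNT(t.id)=2
  2: ids {14, 22} → COUNT(t.id)=2
  3: ids {6, 18} → COUNT(t.id)=2
  4: ids {4, 7, 20, 31} → COUNT(t.id)=4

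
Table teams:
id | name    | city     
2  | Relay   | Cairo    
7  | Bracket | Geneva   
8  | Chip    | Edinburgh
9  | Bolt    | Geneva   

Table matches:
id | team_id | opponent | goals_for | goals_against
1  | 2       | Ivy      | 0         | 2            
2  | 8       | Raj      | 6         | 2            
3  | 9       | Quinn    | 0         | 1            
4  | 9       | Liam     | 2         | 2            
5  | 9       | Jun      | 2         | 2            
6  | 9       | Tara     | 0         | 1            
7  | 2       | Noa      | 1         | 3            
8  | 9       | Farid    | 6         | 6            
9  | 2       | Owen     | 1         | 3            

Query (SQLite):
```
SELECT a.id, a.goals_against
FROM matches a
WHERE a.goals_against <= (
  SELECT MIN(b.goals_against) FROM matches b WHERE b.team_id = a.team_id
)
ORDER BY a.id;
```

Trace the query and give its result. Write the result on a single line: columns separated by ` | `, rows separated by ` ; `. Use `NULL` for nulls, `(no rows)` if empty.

For each matches row a, compute MIN(goals_against) over rows sharing a.team_id.
Keep row a if a.goals_against <= that per-group MIN.
  team_id=2: MIN(goals_against) = 2
  team_id=8: MIN(goals_against) = 2
  team_id=9: MIN(goals_against) = 1

1 | 2 ; 2 | 2 ; 3 | 1 ; 6 | 1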